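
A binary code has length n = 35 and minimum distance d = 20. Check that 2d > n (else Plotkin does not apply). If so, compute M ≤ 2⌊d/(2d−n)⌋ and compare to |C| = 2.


Plotkin bound M ≤ 8; given |C| = 2 ≤ bound (satisfied).

Check applicability: 2d = 40, n = 35.
2d − n = 5 > 0, so Plotkin applies.
Compute d/(2d−n) = 20/5 ≈ 4.0000.
⌊d/(2d−n)⌋ = 4.
Plotkin bound: M ≤ 2·4 = 8.
Given |C| = 2, check: satisfied.
This |C| is below the Plotkin bound.


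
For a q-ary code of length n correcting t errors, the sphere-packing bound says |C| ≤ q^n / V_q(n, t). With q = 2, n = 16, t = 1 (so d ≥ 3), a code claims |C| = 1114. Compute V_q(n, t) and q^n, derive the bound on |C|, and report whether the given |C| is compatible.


V_q(n, t) = 17, q^n = 65536, Hamming bound = 3855, |C| = 1114 ≤ bound (satisfied).

Step 1: Compute V_q(n, t) = Σ_{j=0}^1 C(n, j) (q−1)^j.
  j = 0: C(16,0)·(1)^0 = 1·1 = 1.
  j = 1: C(16,1)·(1)^1 = 16·1 = 16.
  V_q(n, t) = 1 + 16 = 17.
Step 2: q^n = 2^16 = 65536.
Step 3: Hamming bound ⌊q^n / V_q(n,t)⌋ = ⌊65536/17⌋ = 3855.
Step 4: Compare |C| = 1114 to 3855: satisfied.
The claimed |C| lies below the Hamming bound.


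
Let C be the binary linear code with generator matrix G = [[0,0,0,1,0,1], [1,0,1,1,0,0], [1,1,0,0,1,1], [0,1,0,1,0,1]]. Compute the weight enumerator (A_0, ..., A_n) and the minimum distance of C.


Weight distribution: A_0 = 1, A_1 = 1, A_2 = 2, A_3 = 6, A_4 = 5, A_5 = 1. Minimum distance d = 1.

Enumerate all 2^4 = 16 messages m ∈ F_2^4.
For each, compute codeword c = mG in F_2^6, then tally its weight.
  m = 0000 → c = 000000, weight = 0.
  m = 1000 → c = 000101, weight = 2.
  m = 0100 → c = 101100, weight = 3.
  m = 1100 → c = 101001, weight = 3.
  m = 0010 → c = 110011, weight = 4.
  m = 1010 → c = 110110, weight = 4.
  m = 0110 → c = 011111, weight = 5.
  m = 1110 → c = 011010, weight = 3.
  m = 0001 → c = 010101, weight = 3.
  m = 1001 → c = 010000, weight = 1.
  m = 0101 → c = 111001, weight = 4.
  m = 1101 → c = 111100, weight = 4.
  m = 0011 → c = 100110, weight = 3.
  m = 1011 → c = 100011, weight = 3.
  m = 0111 → c = 001010, weight = 2.
  m = 1111 → c = 001111, weight = 4.
Tally weights:
  weight 0: 1 codewords.
  weight 1: 1 codewords.
  weight 2: 2 codewords.
  weight 3: 6 codewords.
  weight 4: 5 codewords.
  weight 5: 1 codewords.
Minimum distance d = smallest w > 0 with A_w > 0 = 1.
Sanity: Σ A_w = 16 = 2^4 = 16 ✓.


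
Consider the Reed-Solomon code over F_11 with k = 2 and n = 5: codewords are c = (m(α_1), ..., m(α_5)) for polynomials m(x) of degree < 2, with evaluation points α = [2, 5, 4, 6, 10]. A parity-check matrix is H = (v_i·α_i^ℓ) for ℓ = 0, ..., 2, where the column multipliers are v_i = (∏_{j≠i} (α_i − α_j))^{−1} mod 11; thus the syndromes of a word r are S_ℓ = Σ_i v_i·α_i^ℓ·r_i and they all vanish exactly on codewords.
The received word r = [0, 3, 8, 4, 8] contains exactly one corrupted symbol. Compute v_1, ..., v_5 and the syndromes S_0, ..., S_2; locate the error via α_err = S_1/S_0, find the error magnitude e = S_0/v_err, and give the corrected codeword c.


S = (8, 10, 7), error at position 3, error magnitude e = 6, c = [0, 3, 2, 4, 8].

Step 1: column multipliers v_i = (∏_{j≠i}(α_i − α_j))^{−1} mod 11.
  i = 1 (α = 2): (2−5)(2−4)(2−6)(2−10) = (−3)·(−2)·(−4)·(−8) = 192 ≡ 5, so v_1 = 5^{−1} = 9 (mod 11).
  i = 2 (α = 5): (5−2)(5−4)(5−6)(5−10) = 3·1·(−1)·(−5) = 15 ≡ 4, so v_2 = 4^{−1} = 3 (mod 11).
  i = 3 (α = 4): (4−2)(4−5)(4−6)(4−10) = 2·(−1)·(−2)·(−6) = −24 ≡ 9, so v_3 = 9^{−1} = 5 (mod 11).
  i = 4 (α = 6): (6−2)(6−5)(6−4)(6−10) = 4·1·2·(−4) = −32 ≡ 1, so v_4 = 1^{−1} = 1 (mod 11).
  i = 5 (α = 10): (10−2)(10−5)(10−4)(10−6) = 8·5·6·4 = 960 ≡ 3, so v_5 = 3^{−1} = 4 (mod 11).
  v = [9, 3, 5, 1, 4].
Step 2: syndromes of r = [0, 3, 8, 4, 8] (all sums mod 11).
  S_0 = Σ v_i r_i = 9·0 + 3·3 + 5·8 + 1·4 + 4·8 = 85 ≡ 8.
  S_1 = Σ v_i α_i r_i = 9·2·0 + 3·5·3 + 5·4·8 + 1·6·4 + 4·10·8 = 549 ≡ 10.
  α_i^2 mod 11 = [4, 3, 5, 3, 1].
  S_2 = Σ v_i α_i^2 r_i = 9·4·0 + 3·3·3 + 5·5·8 + 1·3·4 + 4·1·8 = 271 ≡ 7.
  S = (8, 10, 7) ≠ 0, so r is not a codeword (an error is present).
Step 3: locate the error. For a single error e at position i, S_ℓ = v_i·e·α_i^ℓ, so α_err = S_1/S_0.
  S_0^{−1} = 8^{−1} = 7 (mod 11), so α_err = 10·7 = 70 ≡ 4 = α_3. Error position i = 3.
  Consistency check: S_2/S_1 = 7·10 = 70 ≡ 4 = α_err ✓ (single-error assumption holds).
Step 4: error magnitude e = S_0/v_3 = S_0·∏_{j≠3}(α_3 − α_j) = 8·9 = 72 ≡ 6 (mod 11).
Step 5: correct position 3: c_3 = r_3 − e = 8 − 6 ≡ 2 (mod 11). Hence c = [0, 3, 2, 4, 8].
  Check: interpolating c through the α_i gives m(x) = 9 + 1·x (degree < 2) with m(α_i) = c_i for every i, so c is indeed a codeword.


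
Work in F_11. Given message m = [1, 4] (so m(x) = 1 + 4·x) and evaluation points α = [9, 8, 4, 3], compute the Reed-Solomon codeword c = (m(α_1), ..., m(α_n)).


c = [4, 0, 6, 2]

Message polynomial: m(x) = 1 + 4·x (mod 11).
For each evaluation point α_i, compute m(α_i) mod 11:
  α_1 = 9: Horner steps 4 → 4, so m(9) = 4.
  α_2 = 8: Horner steps 4 → 0, so m(8) = 0.
  α_3 = 4: Horner steps 4 → 6, so m(4) = 6.
  α_4 = 3: Horner steps 4 → 2, so m(3) = 2.
Codeword c = [4, 0, 6, 2] ∈ F_11^4.


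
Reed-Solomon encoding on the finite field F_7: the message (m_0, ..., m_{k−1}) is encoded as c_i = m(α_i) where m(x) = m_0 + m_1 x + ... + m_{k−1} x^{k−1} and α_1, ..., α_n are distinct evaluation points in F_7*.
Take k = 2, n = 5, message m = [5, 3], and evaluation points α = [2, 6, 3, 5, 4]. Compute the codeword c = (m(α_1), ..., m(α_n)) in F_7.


c = [4, 2, 0, 6, 3]

Message polynomial: m(x) = 5 + 3·x (mod 7).
For each evaluation point α_i, compute m(α_i) mod 7:
  α_1 = 2: Horner steps 3 → 4, so m(2) = 4.
  α_2 = 6: Horner steps 3 → 2, so m(6) = 2.
  α_3 = 3: Horner steps 3 → 0, so m(3) = 0.
  α_4 = 5: Horner steps 3 → 6, so m(5) = 6.
  α_5 = 4: Horner steps 3 → 3, so m(4) = 3.
Codeword c = [4, 2, 0, 6, 3] ∈ F_7^5.


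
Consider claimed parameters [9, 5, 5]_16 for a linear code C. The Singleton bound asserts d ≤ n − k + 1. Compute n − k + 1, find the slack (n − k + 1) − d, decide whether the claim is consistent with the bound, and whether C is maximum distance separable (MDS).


Singleton RHS = n − k + 1 = 5, slack = 0, bound satisfied, MDS.

Singleton bound: d ≤ n − k + 1.
Here n = 9, k = 5, so n − k + 1 = 5.
Given d = 5, check d ≤ 5: YES.
Slack = (n − k + 1) − d = 0.
The code is MDS (slack = 0).
Description: the claimed parameters are [9, 5, 5]_16; such a code would be MDS (meets Singleton bound).


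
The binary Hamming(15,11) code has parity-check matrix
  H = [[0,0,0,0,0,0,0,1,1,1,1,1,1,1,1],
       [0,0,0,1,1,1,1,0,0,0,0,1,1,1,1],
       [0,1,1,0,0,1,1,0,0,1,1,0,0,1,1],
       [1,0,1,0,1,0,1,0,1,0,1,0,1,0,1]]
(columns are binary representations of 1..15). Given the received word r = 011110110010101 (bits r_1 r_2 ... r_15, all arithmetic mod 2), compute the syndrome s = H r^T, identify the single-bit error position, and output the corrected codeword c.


s = (0, 1, 1, 0)^T, error position = 6, corrected codeword c = 011111110010101

Compute s = H r^T mod 2 one row at a time:
  s_1 = 1 + 0 + 0 + 1 + 0 + 1 + 0 + 1 = 4 ≡ 0 (mod 2).
  s_2 = 1 + 1 + 0 + 1 + 0 + 1 + 0 + 1 = 5 ≡ 1 (mod 2).
  s_3 = 1 + 1 + 0 + 1 + 0 + 1 + 0 + 1 = 5 ≡ 1 (mod 2).
  s_4 = 0 + 1 + 1 + 1 + 0 + 1 + 1 + 1 = 6 ≡ 0 (mod 2).
s = (0, 1, 1, 0)^T — this equals column 6 of H (binary 0110), so error is at position 6.
Correct: flip bit 6 of r = 011110110010101 to get c = 011111110010101.


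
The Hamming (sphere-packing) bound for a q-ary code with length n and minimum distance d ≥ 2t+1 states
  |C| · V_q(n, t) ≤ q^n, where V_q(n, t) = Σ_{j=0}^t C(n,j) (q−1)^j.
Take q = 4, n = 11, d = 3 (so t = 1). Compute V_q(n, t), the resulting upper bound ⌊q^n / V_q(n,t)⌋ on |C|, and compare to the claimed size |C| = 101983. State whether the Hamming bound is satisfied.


V_q(n, t) = 34, q^n = 4194304, Hamming bound = 123361, |C| = 101983 ≤ bound (satisfied).

Step 1: Compute V_q(n, t) = Σ_{j=0}^1 C(n, j) (q−1)^j.
  j = 0: C(11,0)·(3)^0 = 1·1 = 1.
  j = 1: C(11,1)·(3)^1 = 11·3 = 33.
  V_q(n, t) = 1 + 33 = 34.
Step 2: q^n = 4^11 = 4194304.
Step 3: Hamming bound ⌊q^n / V_q(n,t)⌋ = ⌊4194304/34⌋ = 123361.
Step 4: Compare |C| = 101983 to 123361: satisfied.
The claimed |C| lies below the Hamming bound.


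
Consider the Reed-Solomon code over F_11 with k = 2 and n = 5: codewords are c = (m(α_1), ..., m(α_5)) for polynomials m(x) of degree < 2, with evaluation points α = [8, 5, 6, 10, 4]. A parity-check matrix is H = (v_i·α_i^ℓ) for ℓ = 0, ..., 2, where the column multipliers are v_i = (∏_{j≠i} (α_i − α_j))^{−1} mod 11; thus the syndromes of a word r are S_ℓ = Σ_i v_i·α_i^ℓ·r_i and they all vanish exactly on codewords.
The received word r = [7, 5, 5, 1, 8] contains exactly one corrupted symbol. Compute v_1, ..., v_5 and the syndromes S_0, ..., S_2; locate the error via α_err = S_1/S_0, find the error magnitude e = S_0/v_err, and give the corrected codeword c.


S = (5, 8, 4), error at position 3, error magnitude e = 3, c = [7, 5, 2, 1, 8].

Step 1: column multipliers v_i = (∏_{j≠i}(α_i − α_j))^{−1} mod 11.
  i = 1 (α = 8): (8−5)(8−6)(8−10)(8−4) = 3·2·(−2)·4 = −48 ≡ 7, so v_1 = 7^{−1} = 8 (mod 11).
  i = 2 (α = 5): (5−8)(5−6)(5−10)(5−4) = (−3)·(−1)·(−5)·1 = −15 ≡ 7, so v_2 = 7^{−1} = 8 (mod 11).
  i = 3 (α = 6): (6−8)(6−5)(6−10)(6−4) = (−2)·1·(−4)·2 = 16 ≡ 5, so v_3 = 5^{−1} = 9 (mod 11).
  i = 4 (α = 10): (10−8)(10−5)(10−6)(10−4) = 2·5·4·6 = 240 ≡ 9, so v_4 = 9^{−1} = 5 (mod 11).
  i = 5 (α = 4): (4−8)(4−5)(4−6)(4−10) = (−4)·(−1)·(−2)·(−6) = 48 ≡ 4, so v_5 = 4^{−1} = 3 (mod 11).
  v = [8, 8, 9, 5, 3].
Step 2: syndromes of r = [7, 5, 5, 1, 8] (all sums mod 11).
  S_0 = Σ v_i r_i = 8·7 + 8·5 + 9·5 + 5·1 + 3·8 = 170 ≡ 5.
  S_1 = Σ v_i α_i r_i = 8·8·7 + 8·5·5 + 9·6·5 + 5·10·1 + 3·4·8 = 1064 ≡ 8.
  α_i^2 mod 11 = [9, 3, 3, 1, 5].
  S_2 = Σ v_i α_i^2 r_i = 8·9·7 + 8·3·5 + 9·3·5 + 5·1·1 + 3·5·8 = 884 ≡ 4.
  S = (5, 8, 4) ≠ 0, so r is not a codeword (an error is present).
Step 3: locate the error. For a single error e at position i, S_ℓ = v_i·e·α_i^ℓ, so α_err = S_1/S_0.
  S_0^{−1} = 5^{−1} = 9 (mod 11), so α_err = 8·9 = 72 ≡ 6 = α_3. Error position i = 3.
  Consistency check: S_2/S_1 = 4·7 = 28 ≡ 6 = α_err ✓ (single-error assumption holds).
Step 4: error magnitude e = S_0/v_3 = S_0·∏_{j≠3}(α_3 − α_j) = 5·5 = 25 ≡ 3 (mod 11).
Step 5: correct position 3: c_3 = r_3 − e = 5 − 3 ≡ 2 (mod 11). Hence c = [7, 5, 2, 1, 8].
  Check: interpolating c through the α_i gives m(x) = 9 + 8·x (degree < 2) with m(α_i) = c_i for every i, so c is indeed a codeword.


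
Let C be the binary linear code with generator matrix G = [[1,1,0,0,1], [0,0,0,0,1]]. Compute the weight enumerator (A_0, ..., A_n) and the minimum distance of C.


Weight distribution: A_0 = 1, A_1 = 1, A_2 = 1, A_3 = 1. Minimum distance d = 1.

Enumerate all 2^2 = 4 messages m ∈ F_2^2.
For each, compute codeword c = mG in F_2^5, then tally its weight.
  m = 00 → c = 00000, weight = 0.
  m = 10 → c = 11001, weight = 3.
  m = 01 → c = 00001, weight = 1.
  m = 11 → c = 11000, weight = 2.
Tally weights:
  weight 0: 1 codewords.
  weight 1: 1 codewords.
  weight 2: 1 codewords.
  weight 3: 1 codewords.
Minimum distance d = smallest w > 0 with A_w > 0 = 1.
Sanity: Σ A_w = 4 = 2^2 = 4 ✓.


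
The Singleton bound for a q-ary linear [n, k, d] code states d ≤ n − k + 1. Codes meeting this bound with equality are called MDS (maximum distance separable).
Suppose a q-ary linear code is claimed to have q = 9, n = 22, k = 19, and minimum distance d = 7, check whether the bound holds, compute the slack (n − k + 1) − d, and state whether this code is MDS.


Singleton RHS = n − k + 1 = 4, slack = -3, bound violated (no such code; not MDS).

Singleton bound: d ≤ n − k + 1.
Here n = 22, k = 19, so n − k + 1 = 4.
Given d = 7, check d ≤ 4: NO.
Slack = (n − k + 1) − d = -3.
The slack is negative: d = 7 exceeds n − k + 1 = 4 by 3, so the Singleton bound is violated and no linear [22, 19, 7]_9 code can exist. In particular it is not MDS (MDS requires d = n − k + 1 exactly).
Description: the claimed parameters are [22, 19, 7]_9; such a code would be impossible (violates the Singleton bound).


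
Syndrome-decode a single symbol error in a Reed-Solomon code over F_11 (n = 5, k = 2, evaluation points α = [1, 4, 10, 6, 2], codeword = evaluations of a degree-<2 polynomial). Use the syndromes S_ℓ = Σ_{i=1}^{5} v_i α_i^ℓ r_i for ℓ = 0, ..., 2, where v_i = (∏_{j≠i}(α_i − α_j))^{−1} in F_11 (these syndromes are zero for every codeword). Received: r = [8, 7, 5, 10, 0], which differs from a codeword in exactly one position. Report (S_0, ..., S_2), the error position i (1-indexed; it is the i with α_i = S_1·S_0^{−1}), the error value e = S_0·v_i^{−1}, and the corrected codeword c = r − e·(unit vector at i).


S = (9, 7, 3), error at position 5, error magnitude e = 7, c = [8, 7, 5, 10, 4].

Step 1: column multipliers v_i = (∏_{j≠i}(α_i − α_j))^{−1} mod 11.
  i = 1 (α = 1): (1−4)(1−10)(1−6)(1−2) = (−3)·(−9)·(−5)·(−1) = 135 ≡ 3, so v_1 = 3^{−1} = 4 (mod 11).
  i = 2 (α = 4): (4−1)(4−10)(4−6)(4−2) = 3·(−6)·(−2)·2 = 72 ≡ 6, so v_2 = 6^{−1} = 2 (mod 11).
  i = 3 (α = 10): (10−1)(10−4)(10−6)(10−2) = 9·6·4·8 = 1728 ≡ 1, so v_3 = 1^{−1} = 1 (mod 11).
  i = 4 (α = 6): (6−1)(6−4)(6−10)(6−2) = 5·2·(−4)·4 = −160 ≡ 5, so v_4 = 5^{−1} = 9 (mod 11).
  i = 5 (α = 2): (2−1)(2−4)(2−10)(2−6) = 1·(−2)·(−8)·(−4) = −64 ≡ 2, so v_5 = 2^{−1} = 6 (mod 11).
  v = [4, 2, 1, 9, 6].
Step 2: syndromes of r = [8, 7, 5, 10, 0] (all sums mod 11).
  S_0 = Σ v_i r_i = 4·8 + 2·7 + 1·5 + 9·10 + 6·0 = 141 ≡ 9.
  S_1 = Σ v_i α_i r_i = 4·1·8 + 2·4·7 + 1·10·5 + 9·6·10 + 6·2·0 = 678 ≡ 7.
  α_i^2 mod 11 = [1, 5, 1, 3, 4].
  S_2 = Σ v_i α_i^2 r_i = 4·1·8 + 2·5·7 + 1·1·5 + 9·3·10 + 6·4·0 = 377 ≡ 3.
  S = (9, 7, 3) ≠ 0, so r is not a codeword (an error is present).
Step 3: locate the error. For a single error e at position i, S_ℓ = v_i·e·α_i^ℓ, so α_err = S_1/S_0.
  S_0^{−1} = 9^{−1} = 5 (mod 11), so α_err = 7·5 = 35 ≡ 2 = α_5. Error position i = 5.
  Consistency check: S_2/S_1 = 3·8 = 24 ≡ 2 = α_err ✓ (single-error assumption holds).
Step 4: error magnitude e = S_0/v_5 = S_0·∏_{j≠5}(α_5 − α_j) = 9·2 = 18 ≡ 7 (mod 11).
Step 5: correct position 5: c_5 = r_5 − e = 0 − 7 ≡ 4 (mod 11). Hence c = [8, 7, 5, 10, 4].
  Check: interpolating c through the α_i gives m(x) = 1 + 7·x (degree < 2) with m(α_i) = c_i for every i, so c is indeed a codeword.


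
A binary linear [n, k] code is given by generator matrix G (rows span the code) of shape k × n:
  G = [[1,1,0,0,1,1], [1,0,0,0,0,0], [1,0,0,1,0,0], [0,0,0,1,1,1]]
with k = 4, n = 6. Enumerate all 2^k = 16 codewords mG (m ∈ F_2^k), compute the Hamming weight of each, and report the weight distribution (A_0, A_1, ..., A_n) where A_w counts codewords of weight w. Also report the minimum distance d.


Weight distribution: A_0 = 1, A_1 = 3, A_2 = 4, A_3 = 4, A_4 = 3, A_5 = 1. Minimum distance d = 1.

Enumerate all 2^4 = 16 messages m ∈ F_2^4.
For each, compute codeword c = mG in F_2^6, then tally its weight.
  m = 0000 → c = 000000, weight = 0.
  m = 1000 → c = 110011, weight = 4.
  m = 0100 → c = 100000, weight = 1.
  m = 1100 → c = 010011, weight = 3.
  m = 0010 → c = 100100, weight = 2.
  m = 1010 → c = 010111, weight = 4.
  m = 0110 → c = 000100, weight = 1.
  m = 1110 → c = 110111, weight = 5.
  m = 0001 → c = 000111, weight = 3.
  m = 1001 → c = 110100, weight = 3.
  m = 0101 → c = 100111, weight = 4.
  m = 1101 → c = 010100, weight = 2.
  m = 0011 → c = 100011, weight = 3.
  m = 1011 → c = 010000, weight = 1.
  m = 0111 → c = 000011, weight = 2.
  m = 1111 → c = 110000, weight = 2.
Tally weights:
  weight 0: 1 codewords.
  weight 1: 3 codewords.
  weight 2: 4 codewords.
  weight 3: 4 codewords.
  weight 4: 3 codewords.
  weight 5: 1 codewords.
Minimum distance d = smallest w > 0 with A_w > 0 = 1.
Sanity: Σ A_w = 16 = 2^4 = 16 ✓.


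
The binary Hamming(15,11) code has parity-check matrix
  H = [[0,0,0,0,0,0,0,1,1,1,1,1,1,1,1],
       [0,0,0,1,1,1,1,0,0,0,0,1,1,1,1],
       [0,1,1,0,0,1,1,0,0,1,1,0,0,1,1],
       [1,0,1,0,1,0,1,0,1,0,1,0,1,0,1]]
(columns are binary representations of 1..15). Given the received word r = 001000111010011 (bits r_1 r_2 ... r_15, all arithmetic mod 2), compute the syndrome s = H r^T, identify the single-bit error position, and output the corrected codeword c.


s = (1, 1, 1, 1)^T, error position = 15, corrected codeword c = 001000111010010

Compute s = H r^T mod 2 one row at a time:
  s_1 = 1 + 1 + 0 + 1 + 0 + 0 + 1 + 1 = 5 ≡ 1 (mod 2).
  s_2 = 0 + 0 + 0 + 1 + 0 + 0 + 1 + 1 = 3 ≡ 1 (mod 2).
  s_3 = 0 + 1 + 0 + 1 + 0 + 1 + 1 + 1 = 5 ≡ 1 (mod 2).
  s_4 = 0 + 1 + 0 + 1 + 1 + 1 + 0 + 1 = 5 ≡ 1 (mod 2).
s = (1, 1, 1, 1)^T — this equals column 15 of H (binary 1111), so error is at position 15.
Correct: flip bit 15 of r = 001000111010011 to get c = 001000111010010.


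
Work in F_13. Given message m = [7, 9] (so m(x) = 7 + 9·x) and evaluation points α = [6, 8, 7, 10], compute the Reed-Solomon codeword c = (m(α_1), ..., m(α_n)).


c = [9, 1, 5, 6]

Message polynomial: m(x) = 7 + 9·x (mod 13).
For each evaluation point α_i, compute m(α_i) mod 13:
  α_1 = 6: Horner steps 9 → 9, so m(6) = 9.
  α_2 = 8: Horner steps 9 → 1, so m(8) = 1.
  α_3 = 7: Horner steps 9 → 5, so m(7) = 5.
  α_4 = 10: Horner steps 9 → 6, so m(10) = 6.
Codeword c = [9, 1, 5, 6] ∈ F_13^4.


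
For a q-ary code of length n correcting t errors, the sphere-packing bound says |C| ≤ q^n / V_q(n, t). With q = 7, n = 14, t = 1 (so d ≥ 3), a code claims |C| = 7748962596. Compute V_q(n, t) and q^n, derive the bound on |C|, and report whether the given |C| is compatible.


V_q(n, t) = 85, q^n = 678223072849, Hamming bound = 7979094974, |C| = 7748962596 ≤ bound (satisfied).

Step 1: Compute V_q(n, t) = Σ_{j=0}^1 C(n, j) (q−1)^j.
  j = 0: C(14,0)·(6)^0 = 1·1 = 1.
  j = 1: C(14,1)·(6)^1 = 14·6 = 84.
  V_q(n, t) = 1 + 84 = 85.
Step 2: q^n = 7^14 = 678223072849.
Step 3: Hamming bound ⌊q^n / V_q(n,t)⌋ = ⌊678223072849/85⌋ = 7979094974.
Step 4: Compare |C| = 7748962596 to 7979094974: satisfied.
The claimed |C| lies below the Hamming bound.


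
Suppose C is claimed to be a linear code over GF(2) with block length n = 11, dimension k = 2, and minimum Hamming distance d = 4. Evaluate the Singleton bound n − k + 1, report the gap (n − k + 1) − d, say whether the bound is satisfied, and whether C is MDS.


Singleton RHS = n − k + 1 = 10, slack = 6, bound satisfied, not MDS.

Singleton bound: d ≤ n − k + 1.
Here n = 11, k = 2, so n − k + 1 = 10.
Given d = 4, check d ≤ 10: YES.
Slack = (n − k + 1) − d = 6.
The code is NOT MDS (slack = 6 > 0).
Description: the claimed parameters are [11, 2, 4]_2; such a code would be non-MDS.


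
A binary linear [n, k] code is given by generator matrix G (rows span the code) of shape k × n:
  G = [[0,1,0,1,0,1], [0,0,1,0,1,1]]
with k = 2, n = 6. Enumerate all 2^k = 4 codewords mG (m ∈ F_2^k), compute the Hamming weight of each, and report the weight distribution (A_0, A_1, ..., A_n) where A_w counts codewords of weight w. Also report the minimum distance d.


Weight distribution: A_0 = 1, A_3 = 2, A_4 = 1. Minimum distance d = 3.

Enumerate all 2^2 = 4 messages m ∈ F_2^2.
For each, compute codeword c = mG in F_2^6, then tally its weight.
  m = 00 → c = 000000, weight = 0.
  m = 10 → c = 010101, weight = 3.
  m = 01 → c = 001011, weight = 3.
  m = 11 → c = 011110, weight = 4.
Tally weights:
  weight 0: 1 codewords.
  weight 3: 2 codewords.
  weight 4: 1 codewords.
Minimum distance d = smallest w > 0 with A_w > 0 = 3.
Sanity: Σ A_w = 4 = 2^2 = 4 ✓.


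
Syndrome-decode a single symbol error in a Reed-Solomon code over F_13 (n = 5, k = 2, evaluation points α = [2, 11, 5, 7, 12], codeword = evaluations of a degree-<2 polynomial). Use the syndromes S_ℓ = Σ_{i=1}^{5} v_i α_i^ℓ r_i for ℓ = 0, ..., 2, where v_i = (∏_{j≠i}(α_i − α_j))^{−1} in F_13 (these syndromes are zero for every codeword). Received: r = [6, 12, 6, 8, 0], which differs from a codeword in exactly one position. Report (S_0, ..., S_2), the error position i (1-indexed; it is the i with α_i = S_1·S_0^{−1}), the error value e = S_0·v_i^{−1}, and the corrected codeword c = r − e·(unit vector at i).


S = (5, 10, 7), error at position 1, error magnitude e = 3, c = [3, 12, 6, 8, 0].

Step 1: column multipliers v_i = (∏_{j≠i}(α_i − α_j))^{−1} mod 13.
  i = 1 (α = 2): (2−11)(2−5)(2−7)(2−12) = (−9)·(−3)·(−5)·(−10) = 1350 ≡ 11, so v_1 = 11^{−1} = 6 (mod 13).
  i = 2 (α = 11): (11−2)(11−5)(11−7)(11−12) = 9·6·4·(−1) = −216 ≡ 5, so v_2 = 5^{−1} = 8 (mod 13).
  i = 3 (α = 5): (5−2)(5−11)(5−7)(5−12) = 3·(−6)·(−2)·(−7) = −252 ≡ 8, so v_3 = 8^{−1} = 5 (mod 13).
  i = 4 (α = 7): (7−2)(7−11)(7−5)(7−12) = 5·(−4)·2·(−5) = 200 ≡ 5, so v_4 = 5^{−1} = 8 (mod 13).
  i = 5 (α = 12): (12−2)(12−11)(12−5)(12−7) = 10·1·7·5 = 350 ≡ 12, so v_5 = 12^{−1} = 12 (mod 13).
  v = [6, 8, 5, 8, 12].
Step 2: syndromes of r = [6, 12, 6, 8, 0] (all sums mod 13).
  S_0 = Σ v_i r_i = 6·6 + 8·12 + 5·6 + 8·8 + 12·0 = 226 ≡ 5.
  S_1 = Σ v_i α_i r_i = 6·2·6 + 8·11·12 + 5·5·6 + 8·7·8 + 12·12·0 = 1726 ≡ 10.
  α_i^2 mod 13 = [4, 4, 12, 10, 1].
  S_2 = Σ v_i α_i^2 r_i = 6·4·6 + 8·4·12 + 5·12·6 + 8·10·8 + 12·1·0 = 1528 ≡ 7.
  S = (5, 10, 7) ≠ 0, so r is not a codeword (an error is present).
Step 3: locate the error. For a single error e at position i, S_ℓ = v_i·e·α_i^ℓ, so α_err = S_1/S_0.
  S_0^{−1} = 5^{−1} = 8 (mod 13), so α_err = 10·8 = 80 ≡ 2 = α_1. Error position i = 1.
  Consistency check: S_2/S_1 = 7·4 = 28 ≡ 2 = α_err ✓ (single-error assumption holds).
Step 4: error magnitude e = S_0/v_1 = S_0·∏_{j≠1}(α_1 − α_j) = 5·11 = 55 ≡ 3 (mod 13).
Step 5: correct position 1: c_1 = r_1 − e = 6 − 3 ≡ 3 (mod 13). Hence c = [3, 12, 6, 8, 0].
  Check: interpolating c through the α_i gives m(x) = 1 + 1·x (degree < 2) with m(α_i) = c_i for every i, so c is indeed a codeword.


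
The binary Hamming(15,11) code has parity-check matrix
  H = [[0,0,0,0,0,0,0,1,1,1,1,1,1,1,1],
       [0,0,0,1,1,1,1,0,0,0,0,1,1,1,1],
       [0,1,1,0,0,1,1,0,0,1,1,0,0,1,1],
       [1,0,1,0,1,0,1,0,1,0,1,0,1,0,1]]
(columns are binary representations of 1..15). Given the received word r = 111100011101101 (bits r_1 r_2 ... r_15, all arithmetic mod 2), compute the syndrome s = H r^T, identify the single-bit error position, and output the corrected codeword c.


s = (0, 0, 0, 1)^T, error position = 1, corrected codeword c = 011100011101101

Compute s = H r^T mod 2 one row at a time:
  s_1 = 1 + 1 + 1 + 0 + 1 + 1 + 0 + 1 = 6 ≡ 0 (mod 2).
  s_2 = 1 + 0 + 0 + 0 + 1 + 1 + 0 + 1 = 4 ≡ 0 (mod 2).
  s_3 = 1 + 1 + 0 + 0 + 1 + 0 + 0 + 1 = 4 ≡ 0 (mod 2).
  s_4 = 1 + 1 + 0 + 0 + 1 + 0 + 1 + 1 = 5 ≡ 1 (mod 2).
s = (0, 0, 0, 1)^T — this equals column 1 of H (binary 0001), so error is at position 1.
Correct: flip bit 1 of r = 111100011101101 to get c = 011100011101101.


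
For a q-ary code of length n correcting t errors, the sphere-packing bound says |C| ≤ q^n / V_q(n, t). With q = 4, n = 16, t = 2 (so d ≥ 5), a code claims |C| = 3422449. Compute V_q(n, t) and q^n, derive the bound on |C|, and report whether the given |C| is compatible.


V_q(n, t) = 1129, q^n = 4294967296, Hamming bound = 3804222, |C| = 3422449 ≤ bound (satisfied).

Step 1: Compute V_q(n, t) = Σ_{j=0}^2 C(n, j) (q−1)^j.
  j = 0: C(16,0)·(3)^0 = 1·1 = 1.
  j = 1: C(16,1)·(3)^1 = 16·3 = 48.
  j = 2: C(16,2)·(3)^2 = 120·9 = 1080.
  V_q(n, t) = 1 + 48 + 1080 = 1129.
Step 2: q^n = 4^16 = 4294967296.
Step 3: Hamming bound ⌊q^n / V_q(n,t)⌋ = ⌊4294967296/1129⌋ = 3804222.
Step 4: Compare |C| = 3422449 to 3804222: satisfied.
The claimed |C| lies below the Hamming bound.


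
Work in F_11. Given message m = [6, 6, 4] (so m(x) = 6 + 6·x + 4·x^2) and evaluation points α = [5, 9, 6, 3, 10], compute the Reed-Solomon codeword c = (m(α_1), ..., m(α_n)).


c = [4, 10, 10, 5, 4]

Message polynomial: m(x) = 6 + 6·x + 4·x^2 (mod 11).
For each evaluation point α_i, compute m(α_i) mod 11:
  α_1 = 5: Horner steps 4 → 4 → 4, so m(5) = 4.
  α_2 = 9: Horner steps 4 → 9 → 10, so m(9) = 10.
  α_3 = 6: Horner steps 4 → 8 → 10, so m(6) = 10.
  α_4 = 3: Horner steps 4 → 7 → 5, so m(3) = 5.
  α_5 = 10: Horner steps 4 → 2 → 4, so m(10) = 4.
Codeword c = [4, 10, 10, 5, 4] ∈ F_11^5.


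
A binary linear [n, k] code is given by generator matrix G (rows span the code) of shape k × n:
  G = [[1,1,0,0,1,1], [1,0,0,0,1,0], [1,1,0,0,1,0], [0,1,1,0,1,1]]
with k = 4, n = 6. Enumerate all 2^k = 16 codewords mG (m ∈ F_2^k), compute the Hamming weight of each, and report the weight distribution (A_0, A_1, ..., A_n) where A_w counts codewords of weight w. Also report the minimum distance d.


Weight distribution: A_0 = 1, A_1 = 2, A_2 = 4, A_3 = 6, A_4 = 3. Minimum distance d = 1.

Enumerate all 2^4 = 16 messages m ∈ F_2^4.
For each, compute codeword c = mG in F_2^6, then tally its weight.
  m = 0000 → c = 000000, weight = 0.
  m = 1000 → c = 110011, weight = 4.
  m = 0100 → c = 100010, weight = 2.
  m = 1100 → c = 010001, weight = 2.
  m = 0010 → c = 110010, weight = 3.
  m = 1010 → c = 000001, weight = 1.
  m = 0110 → c = 010000, weight = 1.
  m = 1110 → c = 100011, weight = 3.
  m = 0001 → c = 011011, weight = 4.
  m = 1001 → c = 101000, weight = 2.
  m = 0101 → c = 111001, weight = 4.
  m = 1101 → c = 001010, weight = 2.
  m = 0011 → c = 101001, weight = 3.
  m = 1011 → c = 011010, weight = 3.
  m = 0111 → c = 001011, weight = 3.
  m = 1111 → c = 111000, weight = 3.
Tally weights:
  weight 0: 1 codewords.
  weight 1: 2 codewords.
  weight 2: 4 codewords.
  weight 3: 6 codewords.
  weight 4: 3 codewords.
Minimum distance d = smallest w > 0 with A_w > 0 = 1.
Sanity: Σ A_w = 16 = 2^4 = 16 ✓.


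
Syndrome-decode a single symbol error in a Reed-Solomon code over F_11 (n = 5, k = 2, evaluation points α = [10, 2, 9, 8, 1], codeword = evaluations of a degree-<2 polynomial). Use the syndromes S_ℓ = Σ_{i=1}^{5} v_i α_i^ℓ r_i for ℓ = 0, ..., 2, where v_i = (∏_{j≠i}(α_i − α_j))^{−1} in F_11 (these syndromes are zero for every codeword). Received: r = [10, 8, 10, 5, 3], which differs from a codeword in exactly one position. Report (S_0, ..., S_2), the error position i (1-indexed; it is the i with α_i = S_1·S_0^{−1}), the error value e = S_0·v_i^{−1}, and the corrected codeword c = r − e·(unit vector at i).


S = (6, 5, 6), error at position 1, error magnitude e = 6, c = [4, 8, 10, 5, 3].

Step 1: column multipliers v_i = (∏_{j≠i}(α_i − α_j))^{−1} mod 11.
  i = 1 (α = 10): (10−2)(10−9)(10−8)(10−1) = 8·1·2·9 = 144 ≡ 1, so v_1 = 1^{−1} = 1 (mod 11).
  i = 2 (α = 2): (2−10)(2−9)(2−8)(2−1) = (−8)·(−7)·(−6)·1 = −336 ≡ 5, so v_2 = 5^{−1} = 9 (mod 11).
  i = 3 (α = 9): (9−10)(9−2)(9−8)(9−1) = (−1)·7·1·8 = −56 ≡ 10, so v_3 = 10^{−1} = 10 (mod 11).
  i = 4 (α = 8): (8−10)(8−2)(8−9)(8−1) = (−2)·6·(−1)·7 = 84 ≡ 7, so v_4 = 7^{−1} = 8 (mod 11).
  i = 5 (α = 1): (1−10)(1−2)(1−9)(1−8) = (−9)·(−1)·(−8)·(−7) = 504 ≡ 9, so v_5 = 9^{−1} = 5 (mod 11).
  v = [1, 9, 10, 8, 5].
Step 2: syndromes of r = [10, 8, 10, 5, 3] (all sums mod 11).
  S_0 = Σ v_i r_i = 1·10 + 9·8 + 10·10 + 8·5 + 5·3 = 237 ≡ 6.
  S_1 = Σ v_i α_i r_i = 1·10·10 + 9·2·8 + 10·9·10 + 8·8·5 + 5·1·3 = 1479 ≡ 5.
  α_i^2 mod 11 = [1, 4, 4, 9, 1].
  S_2 = Σ v_i α_i^2 r_i = 1·1·10 + 9·4·8 + 10·4·10 + 8·9·5 + 5·1·3 = 1073 ≡ 6.
  S = (6, 5, 6) ≠ 0, so r is not a codeword (an error is present).
Step 3: locate the error. For a single error e at position i, S_ℓ = v_i·e·α_i^ℓ, so α_err = S_1/S_0.
  S_0^{−1} = 6^{−1} = 2 (mod 11), so α_err = 5·2 = 10 ≡ 10 = α_1. Error position i = 1.
  Consistency check: S_2/S_1 = 6·9 = 54 ≡ 10 = α_err ✓ (single-error assumption holds).
Step 4: error magnitude e = S_0/v_1 = S_0·∏_{j≠1}(α_1 − α_j) = 6·1 = 6 ≡ 6 (mod 11).
Step 5: correct position 1: c_1 = r_1 − e = 10 − 6 ≡ 4 (mod 11). Hence c = [4, 8, 10, 5, 3].
  Check: interpolating c through the α_i gives m(x) = 9 + 5·x (degree < 2) with m(α_i) = c_i for every i, so c is indeed a codeword.


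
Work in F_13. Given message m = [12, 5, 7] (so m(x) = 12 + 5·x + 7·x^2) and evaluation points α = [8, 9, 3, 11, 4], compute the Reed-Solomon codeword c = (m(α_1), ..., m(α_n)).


c = [6, 0, 12, 4, 1]

Message polynomial: m(x) = 12 + 5·x + 7·x^2 (mod 13).
For each evaluation point α_i, compute m(α_i) mod 13:
  α_1 = 8: Horner steps 7 → 9 → 6, so m(8) = 6.
  α_2 = 9: Horner steps 7 → 3 → 0, so m(9) = 0.
  α_3 = 3: Horner steps 7 → 0 → 12, so m(3) = 12.
  α_4 = 11: Horner steps 7 → 4 → 4, so m(11) = 4.
  α_5 = 4: Horner steps 7 → 7 → 1, so m(4) = 1.
Codeword c = [6, 0, 12, 4, 1] ∈ F_13^5.


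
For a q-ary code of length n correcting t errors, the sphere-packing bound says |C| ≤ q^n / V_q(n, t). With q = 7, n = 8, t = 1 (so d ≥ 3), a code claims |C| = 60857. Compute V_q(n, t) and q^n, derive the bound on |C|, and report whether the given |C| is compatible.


V_q(n, t) = 49, q^n = 5764801, Hamming bound = 117649, |C| = 60857 ≤ bound (satisfied).

Step 1: Compute V_q(n, t) = Σ_{j=0}^1 C(n, j) (q−1)^j.
  j = 0: C(8,0)·(6)^0 = 1·1 = 1.
  j = 1: C(8,1)·(6)^1 = 8·6 = 48.
  V_q(n, t) = 1 + 48 = 49.
Step 2: q^n = 7^8 = 5764801.
Step 3: Hamming bound ⌊q^n / V_q(n,t)⌋ = ⌊5764801/49⌋ = 117649.
Step 4: Compare |C| = 60857 to 117649: satisfied.
The claimed |C| lies below the Hamming bound.


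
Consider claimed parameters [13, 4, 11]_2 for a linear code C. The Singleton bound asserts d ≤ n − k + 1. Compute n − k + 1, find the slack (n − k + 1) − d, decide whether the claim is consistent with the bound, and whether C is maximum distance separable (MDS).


Singleton RHS = n − k + 1 = 10, slack = -1, bound violated (no such code; not MDS).

Singleton bound: d ≤ n − k + 1.
Here n = 13, k = 4, so n − k + 1 = 10.
Given d = 11, check d ≤ 10: NO.
Slack = (n − k + 1) − d = -1.
The slack is negative: d = 11 exceeds n − k + 1 = 10 by 1, so the Singleton bound is violated and no linear [13, 4, 11]_2 code can exist. In particular it is not MDS (MDS requires d = n − k + 1 exactly).
Description: the claimed parameters are [13, 4, 11]_2; such a code would be impossible (violates the Singleton bound).


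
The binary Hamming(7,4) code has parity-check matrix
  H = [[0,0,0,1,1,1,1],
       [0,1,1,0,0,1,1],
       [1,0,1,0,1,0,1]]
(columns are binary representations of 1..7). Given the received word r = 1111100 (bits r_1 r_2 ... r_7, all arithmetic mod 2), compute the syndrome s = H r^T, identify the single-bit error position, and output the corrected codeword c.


s = (0, 0, 1)^T, error position = 1, corrected codeword c = 0111100

Compute s = H r^T mod 2 one row at a time:
  s_1 = 1 + 1 + 0 + 0 = 2 ≡ 0 (mod 2).
  s_2 = 1 + 1 + 0 + 0 = 2 ≡ 0 (mod 2).
  s_3 = 1 + 1 + 1 + 0 = 3 ≡ 1 (mod 2).
s = (0, 0, 1)^T — this equals column 1 of H (binary 001), so error is at position 1.
Correct: flip bit 1 of r = 1111100 to get c = 0111100.


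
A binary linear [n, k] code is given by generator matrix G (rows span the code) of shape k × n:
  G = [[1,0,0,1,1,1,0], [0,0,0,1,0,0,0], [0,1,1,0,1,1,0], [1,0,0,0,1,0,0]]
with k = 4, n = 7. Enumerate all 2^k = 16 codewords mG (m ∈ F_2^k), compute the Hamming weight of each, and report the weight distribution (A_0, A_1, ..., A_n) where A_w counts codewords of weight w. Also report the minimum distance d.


Weight distribution: A_0 = 1, A_1 = 2, A_2 = 2, A_3 = 4, A_4 = 5, A_5 = 2. Minimum distance d = 1.

Enumerate all 2^4 = 16 messages m ∈ F_2^4.
For each, compute codeword c = mG in F_2^7, then tally its weight.
  m = 0000 → c = 0000000, weight = 0.
  m = 1000 → c = 1001110, weight = 4.
  m = 0100 → c = 0001000, weight = 1.
  m = 1100 → c = 1000110, weight = 3.
  m = 0010 → c = 0110110, weight = 4.
  m = 1010 → c = 1111000, weight = 4.
  m = 0110 → c = 0111110, weight = 5.
  m = 1110 → c = 1110000, weight = 3.
  m = 0001 → c = 1000100, weight = 2.
  m = 1001 → c = 0001010, weight = 2.
  m = 0101 → c = 1001100, weight = 3.
  m = 1101 → c = 0000010, weight = 1.
  m = 0011 → c = 1110010, weight = 4.
  m = 1011 → c = 0111100, weight = 4.
  m = 0111 → c = 1111010, weight = 5.
  m = 1111 → c = 0110100, weight = 3.
Tally weights:
  weight 0: 1 codewords.
  weight 1: 2 codewords.
  weight 2: 2 codewords.
  weight 3: 4 codewords.
  weight 4: 5 codewords.
  weight 5: 2 codewords.
Minimum distance d = smallest w > 0 with A_w > 0 = 1.
Sanity: Σ A_w = 16 = 2^4 = 16 ✓.


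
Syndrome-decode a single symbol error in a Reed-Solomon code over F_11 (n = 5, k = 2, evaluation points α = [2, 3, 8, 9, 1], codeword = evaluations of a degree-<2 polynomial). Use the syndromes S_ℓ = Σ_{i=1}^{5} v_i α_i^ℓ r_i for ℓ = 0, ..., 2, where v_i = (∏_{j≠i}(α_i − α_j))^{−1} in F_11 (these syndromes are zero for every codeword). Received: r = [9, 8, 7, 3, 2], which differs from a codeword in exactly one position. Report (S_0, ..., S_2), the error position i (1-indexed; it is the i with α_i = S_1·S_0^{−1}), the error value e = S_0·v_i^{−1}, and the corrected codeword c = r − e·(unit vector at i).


S = (5, 4, 1), error at position 2, error magnitude e = 3, c = [9, 5, 7, 3, 2].

Step 1: column multipliers v_i = (∏_{j≠i}(α_i − α_j))^{−1} mod 11.
  i = 1 (α = 2): (2−3)(2−8)(2−9)(2−1) = (−1)·(−6)·(−7)·1 = −42 ≡ 2, so v_1 = 2^{−1} = 6 (mod 11).
  i = 2 (α = 3): (3−2)(3−8)(3−9)(3−1) = 1·(−5)·(−6)·2 = 60 ≡ 5, so v_2 = 5^{−1} = 9 (mod 11).
  i = 3 (α = 8): (8−2)(8−3)(8−9)(8−1) = 6·5·(−1)·7 = −210 ≡ 10, so v_3 = 10^{−1} = 10 (mod 11).
  i = 4 (α = 9): (9−2)(9−3)(9−8)(9−1) = 7·6·1·8 = 336 ≡ 6, so v_4 = 6^{−1} = 2 (mod 11).
  i = 5 (α = 1): (1−2)(1−3)(1−8)(1−9) = (−1)·(−2)·(−7)·(−8) = 112 ≡ 2, so v_5 = 2^{−1} = 6 (mod 11).
  v = [6, 9, 10, 2, 6].
Step 2: syndromes of r = [9, 8, 7, 3, 2] (all sums mod 11).
  S_0 = Σ v_i r_i = 6·9 + 9·8 + 10·7 + 2·3 + 6·2 = 214 ≡ 5.
  S_1 = Σ v_i α_i r_i = 6·2·9 + 9·3·8 + 10·8·7 + 2·9·3 + 6·1·2 = 950 ≡ 4.
  α_i^2 mod 11 = [4, 9, 9, 4, 1].
  S_2 = Σ v_i α_i^2 r_i = 6·4·9 + 9·9·8 + 10·9·7 + 2·4·3 + 6·1·2 = 1530 ≡ 1.
  S = (5, 4, 1) ≠ 0, so r is not a codeword (an error is present).
Step 3: locate the error. For a single error e at position i, S_ℓ = v_i·e·α_i^ℓ, so α_err = S_1/S_0.
  S_0^{−1} = 5^{−1} = 9 (mod 11), so α_err = 4·9 = 36 ≡ 3 = α_2. Error position i = 2.
  Consistency check: S_2/S_1 = 1·3 = 3 ≡ 3 = α_err ✓ (single-error assumption holds).
Step 4: error magnitude e = S_0/v_2 = S_0·∏_{j≠2}(α_2 − α_j) = 5·5 = 25 ≡ 3 (mod 11).
Step 5: correct position 2: c_2 = r_2 − e = 8 − 3 ≡ 5 (mod 11). Hence c = [9, 5, 7, 3, 2].
  Check: interpolating c through the α_i gives m(x) = 6 + 7·x (degree < 2) with m(α_i) = c_i for every i, so c is indeed a codeword.


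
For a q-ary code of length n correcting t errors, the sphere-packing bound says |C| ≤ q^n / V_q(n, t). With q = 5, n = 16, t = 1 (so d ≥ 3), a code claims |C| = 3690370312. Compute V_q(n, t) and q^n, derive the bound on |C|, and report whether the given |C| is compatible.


V_q(n, t) = 65, q^n = 152587890625, Hamming bound = 2347506009, |C| = 3690370312 > bound (violated).

Step 1: Compute V_q(n, t) = Σ_{j=0}^1 C(n, j) (q−1)^j.
  j = 0: C(16,0)·(4)^0 = 1·1 = 1.
  j = 1: C(16,1)·(4)^1 = 16·4 = 64.
  V_q(n, t) = 1 + 64 = 65.
Step 2: q^n = 5^16 = 152587890625.
Step 3: Hamming bound ⌊q^n / V_q(n,t)⌋ = ⌊152587890625/65⌋ = 2347506009.
Step 4: Compare |C| = 3690370312 to 2347506009: violated.
The claimed |C| lies above the Hamming bound, so no 5-ary code of length 16 with d ≥ 3 can have 3690370312 codewords.


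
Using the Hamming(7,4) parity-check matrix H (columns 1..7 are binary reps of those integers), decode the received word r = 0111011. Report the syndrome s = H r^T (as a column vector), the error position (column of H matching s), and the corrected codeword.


s = (1, 0, 0)^T, error position = 4, corrected codeword c = 0110011

Compute s = H r^T mod 2 one row at a time:
  s_1 = 1 + 0 + 1 + 1 = 3 ≡ 1 (mod 2).
  s_2 = 1 + 1 + 1 + 1 = 4 ≡ 0 (mod 2).
  s_3 = 0 + 1 + 0 + 1 = 2 ≡ 0 (mod 2).
s = (1, 0, 0)^T — this equals column 4 of H (binary 100), so error is at position 4.
Correct: flip bit 4 of r = 0111011 to get c = 0110011.


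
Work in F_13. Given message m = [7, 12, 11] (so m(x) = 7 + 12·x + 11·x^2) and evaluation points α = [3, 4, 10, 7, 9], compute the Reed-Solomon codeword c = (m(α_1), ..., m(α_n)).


c = [12, 10, 5, 6, 5]

Message polynomial: m(x) = 7 + 12·x + 11·x^2 (mod 13).
For each evaluation point α_i, compute m(α_i) mod 13:
  α_1 = 3: Horner steps 11 → 6 → 12, so m(3) = 12.
  α_2 = 4: Horner steps 11 → 4 → 10, so m(4) = 10.
  α_3 = 10: Horner steps 11 → 5 → 5, so m(10) = 5.
  α_4 = 7: Horner steps 11 → 11 → 6, so m(7) = 6.
  α_5 = 9: Horner steps 11 → 7 → 5, so m(9) = 5.
Codeword c = [12, 10, 5, 6, 5] ∈ F_13^5.


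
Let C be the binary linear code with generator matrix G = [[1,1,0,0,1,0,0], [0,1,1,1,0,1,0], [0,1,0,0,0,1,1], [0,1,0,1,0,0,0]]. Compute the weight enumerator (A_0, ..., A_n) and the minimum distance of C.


Weight distribution: A_0 = 1, A_2 = 2, A_3 = 6, A_4 = 3, A_5 = 2, A_6 = 2. Minimum distance d = 2.

Enumerate all 2^4 = 16 messages m ∈ F_2^4.
For each, compute codeword c = mG in F_2^7, then tally its weight.
  m = 0000 → c = 0000000, weight = 0.
  m = 1000 → c = 1100100, weight = 3.
  m = 0100 → c = 0111010, weight = 4.
  m = 1100 → c = 1011110, weight = 5.
  m = 0010 → c = 0100011, weight = 3.
  m = 1010 → c = 1000111, weight = 4.
  m = 0110 → c = 0011001, weight = 3.
  m = 1110 → c = 1111101, weight = 6.
  m = 0001 → c = 0101000, weight = 2.
  m = 1001 → c = 1001100, weight = 3.
  m = 0101 → c = 0010010, weight = 2.
  m = 1101 → c = 1110110, weight = 5.
  m = 0011 → c = 0001011, weight = 3.
  m = 1011 → c = 1101111, weight = 6.
  m = 0111 → c = 0110001, weight = 3.
  m = 1111 → c = 1010101, weight = 4.
Tally weights:
  weight 0: 1 codewords.
  weight 2: 2 codewords.
  weight 3: 6 codewords.
  weight 4: 3 codewords.
  weight 5: 2 codewords.
  weight 6: 2 codewords.
Minimum distance d = smallest w > 0 with A_w > 0 = 2.
Sanity: Σ A_w = 16 = 2^4 = 16 ✓.


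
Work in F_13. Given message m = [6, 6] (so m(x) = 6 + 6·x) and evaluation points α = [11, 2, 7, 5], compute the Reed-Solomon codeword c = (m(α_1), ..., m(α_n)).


c = [7, 5, 9, 10]

Message polynomial: m(x) = 6 + 6·x (mod 13).
For each evaluation point α_i, compute m(α_i) mod 13:
  α_1 = 11: Horner steps 6 → 7, so m(11) = 7.
  α_2 = 2: Horner steps 6 → 5, so m(2) = 5.
  α_3 = 7: Horner steps 6 → 9, so m(7) = 9.
  α_4 = 5: Horner steps 6 → 10, so m(5) = 10.
Codeword c = [7, 5, 9, 10] ∈ F_13^4.


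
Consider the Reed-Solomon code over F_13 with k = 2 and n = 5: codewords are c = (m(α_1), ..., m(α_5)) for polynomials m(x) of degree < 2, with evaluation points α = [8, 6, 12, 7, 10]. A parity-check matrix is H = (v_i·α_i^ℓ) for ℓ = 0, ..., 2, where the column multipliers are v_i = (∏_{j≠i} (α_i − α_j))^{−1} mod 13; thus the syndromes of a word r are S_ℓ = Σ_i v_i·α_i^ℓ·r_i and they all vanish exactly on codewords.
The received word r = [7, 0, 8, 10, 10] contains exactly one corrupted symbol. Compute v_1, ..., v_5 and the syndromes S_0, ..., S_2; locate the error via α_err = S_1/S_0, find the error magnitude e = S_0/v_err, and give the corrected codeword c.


S = (12, 3, 4), error at position 5, error magnitude e = 9, c = [7, 0, 8, 10, 1].

Step 1: column multipliers v_i = (∏_{j≠i}(α_i − α_j))^{−1} mod 13.
  i = 1 (α = 8): (8−6)(8−12)(8−7)(8−10) = 2·(−4)·1·(−2) = 16 ≡ 3, so v_1 = 3^{−1} = 9 (mod 13).
  i = 2 (α = 6): (6−8)(6−12)(6−7)(6−10) = (−2)·(−6)·(−1)·(−4) = 48 ≡ 9, so v_2 = 9^{−1} = 3 (mod 13).
  i = 3 (α = 12): (12−8)(12−6)(12−7)(12−10) = 4·6·5·2 = 240 ≡ 6, so v_3 = 6^{−1} = 11 (mod 13).
  i = 4 (α = 7): (7−8)(7−6)(7−12)(7−10) = (−1)·1·(−5)·(−3) = −15 ≡ 11, so v_4 = 11^{−1} = 6 (mod 13).
  i = 5 (α = 10): (10−8)(10−6)(10−12)(10−7) = 2·4·(−2)·3 = −48 ≡ 4, so v_5 = 4^{−1} = 10 (mod 13).
  v = [9, 3, 11, 6, 10].
Step 2: syndromes of r = [7, 0, 8, 10, 10] (all sums mod 13).
  S_0 = Σ v_i r_i = 9·7 + 3·0 + 11·8 + 6·10 + 10·10 = 311 ≡ 12.
  S_1 = Σ v_i α_i r_i = 9·8·7 + 3·6·0 + 11·12·8 + 6·7·10 + 10·10·10 = 2980 ≡ 3.
  α_i^2 mod 13 = [12, 10, 1, 10, 9].
  S_2 = Σ v_i α_i^2 r_i = 9·12·7 + 3·10·0 + 11·1·8 + 6·10·10 + 10·9·10 = 2344 ≡ 4.
  S = (12, 3, 4) ≠ 0, so r is not a codeword (an error is present).
Step 3: locate the error. For a single error e at position i, S_ℓ = v_i·e·α_i^ℓ, so α_err = S_1/S_0.
  S_0^{−1} = 12^{−1} = 12 (mod 13), so α_err = 3·12 = 36 ≡ 10 = α_5. Error position i = 5.
  Consistency check: S_2/S_1 = 4·9 = 36 ≡ 10 = α_err ✓ (single-error assumption holds).
Step 4: error magnitude e = S_0/v_5 = S_0·∏_{j≠5}(α_5 − α_j) = 12·4 = 48 ≡ 9 (mod 13).
Step 5: correct position 5: c_5 = r_5 − e = 10 − 9 ≡ 1 (mod 13). Hence c = [7, 0, 8, 10, 1].
  Check: interpolating c through the α_i gives m(x) = 5 + 10·x (degree < 2) with m(α_i) = c_i for every i, so c is indeed a codeword.
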